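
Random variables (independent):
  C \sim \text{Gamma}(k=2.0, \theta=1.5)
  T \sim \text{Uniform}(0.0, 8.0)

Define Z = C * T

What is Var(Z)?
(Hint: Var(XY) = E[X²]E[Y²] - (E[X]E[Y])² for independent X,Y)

Var(XY) = E[X²]E[Y²] - (E[X]E[Y])²
E[C] = 3, Var(C) = 4.5
E[T] = 4, Var(T) = 5.3333333
E[C²] = 4.5 + 3² = 13.5
E[T²] = 5.3333333 + 4² = 21.333333
Var(Z) = 13.5*21.333333 - (3*4)²
= 288 - 144 = 144

144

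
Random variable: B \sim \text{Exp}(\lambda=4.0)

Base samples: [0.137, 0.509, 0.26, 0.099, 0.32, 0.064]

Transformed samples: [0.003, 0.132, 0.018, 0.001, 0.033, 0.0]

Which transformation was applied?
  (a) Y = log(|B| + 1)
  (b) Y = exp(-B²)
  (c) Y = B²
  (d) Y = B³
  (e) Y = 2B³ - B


Checking option (d) Y = B³:
  B = 0.137 -> Y = 0.003 ✓
  B = 0.509 -> Y = 0.132 ✓
  B = 0.26 -> Y = 0.018 ✓
All samples match this transformation.

(d) B³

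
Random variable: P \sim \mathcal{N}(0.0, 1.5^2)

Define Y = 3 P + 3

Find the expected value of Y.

For Y = 3P + 3:
E[Y] = 3 * E[P] + 3
E[P] = 0.0 = 0
E[Y] = 3 * 0 + 3 = 3

3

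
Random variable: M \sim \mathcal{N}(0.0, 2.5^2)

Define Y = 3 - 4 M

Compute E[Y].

For Y = -4M + 3:
E[Y] = -4 * E[M] + 3
E[M] = 0.0 = 0
E[Y] = -4 * 0 + 3 = 3

3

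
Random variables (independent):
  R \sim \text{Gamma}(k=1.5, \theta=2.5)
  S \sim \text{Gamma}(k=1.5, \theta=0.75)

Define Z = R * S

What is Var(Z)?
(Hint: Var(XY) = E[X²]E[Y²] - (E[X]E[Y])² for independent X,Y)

Var(XY) = E[X²]E[Y²] - (E[X]E[Y])²
E[R] = 3.75, Var(R) = 9.375
E[S] = 1.125, Var(S) = 0.84375
E[R²] = 9.375 + 3.75² = 23.4375
E[S²] = 0.84375 + 1.125² = 2.109375
Var(Z) = 23.4375*2.109375 - (3.75*1.125)²
= 49.438477 - 17.797852 = 31.640625

31.640625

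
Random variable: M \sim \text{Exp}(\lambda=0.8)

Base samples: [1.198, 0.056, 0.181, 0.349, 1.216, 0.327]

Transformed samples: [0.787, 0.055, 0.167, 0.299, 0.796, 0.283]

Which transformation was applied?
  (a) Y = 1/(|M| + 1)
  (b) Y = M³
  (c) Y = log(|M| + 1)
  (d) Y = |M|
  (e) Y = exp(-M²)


Checking option (c) Y = log(|M| + 1):
  M = 1.198 -> Y = 0.787 ✓
  M = 0.056 -> Y = 0.055 ✓
  M = 0.181 -> Y = 0.167 ✓
All samples match this transformation.

(c) log(|M| + 1)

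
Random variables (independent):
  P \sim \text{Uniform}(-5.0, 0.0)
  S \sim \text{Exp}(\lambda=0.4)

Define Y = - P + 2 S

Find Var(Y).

For independent RVs: Var(aX + bY) = a²Var(X) + b²Var(Y)
Var(P) = 2.0833333
Var(S) = 6.25
Var(Y) = (-1)²*2.0833333 + 2²*6.25
= 1*2.0833333 + 4*6.25 = 27.083333

27.083333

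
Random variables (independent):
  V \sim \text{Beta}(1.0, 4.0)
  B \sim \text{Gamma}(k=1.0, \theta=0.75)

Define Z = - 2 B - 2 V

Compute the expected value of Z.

E[Z] = -2*E[V] - 2*E[B]
E[V] = 0.2
E[B] = 0.75
E[Z] = -2*0.2 - 2*0.75 = -1.9

-1.9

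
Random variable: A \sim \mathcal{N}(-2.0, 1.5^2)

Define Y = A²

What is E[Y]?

Using E[X²] = Var(X) + (E[X])²:
E[A] = -2
Var(A) = 1.5^2 = 2.25
E[A²] = 2.25 + (-2)² = 2.25 + 4 = 6.25

6.25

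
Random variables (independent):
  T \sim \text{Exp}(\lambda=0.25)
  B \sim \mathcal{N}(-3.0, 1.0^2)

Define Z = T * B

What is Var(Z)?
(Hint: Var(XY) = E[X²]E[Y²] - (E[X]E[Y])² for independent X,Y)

Var(XY) = E[X²]E[Y²] - (E[X]E[Y])²
E[T] = 4, Var(T) = 16
E[B] = -3, Var(B) = 1
E[T²] = 16 + 4² = 32
E[B²] = 1 + (-3)² = 10
Var(Z) = 32*10 - (4*(-3))²
= 320 - 144 = 176

176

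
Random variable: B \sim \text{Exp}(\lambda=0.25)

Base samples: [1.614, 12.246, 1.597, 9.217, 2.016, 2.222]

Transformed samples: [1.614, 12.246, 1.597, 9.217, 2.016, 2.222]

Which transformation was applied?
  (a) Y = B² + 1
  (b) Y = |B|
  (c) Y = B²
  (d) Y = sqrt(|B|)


Checking option (b) Y = |B|:
  B = 1.614 -> Y = 1.614 ✓
  B = 12.246 -> Y = 12.246 ✓
  B = 1.597 -> Y = 1.597 ✓
All samples match this transformation.

(b) |B|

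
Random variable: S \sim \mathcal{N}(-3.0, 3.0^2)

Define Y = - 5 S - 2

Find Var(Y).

For Y = aS + b: Var(Y) = a² * Var(S)
Var(S) = 3.0^2 = 9
Var(Y) = (-5)² * 9 = 25 * 9 = 225

225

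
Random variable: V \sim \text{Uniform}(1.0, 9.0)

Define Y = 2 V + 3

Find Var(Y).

For Y = aV + b: Var(Y) = a² * Var(V)
Var(V) = (9 - 1)^2/12 = 5.3333333
Var(Y) = 2² * 5.3333333 = 4 * 5.3333333 = 21.333333

21.333333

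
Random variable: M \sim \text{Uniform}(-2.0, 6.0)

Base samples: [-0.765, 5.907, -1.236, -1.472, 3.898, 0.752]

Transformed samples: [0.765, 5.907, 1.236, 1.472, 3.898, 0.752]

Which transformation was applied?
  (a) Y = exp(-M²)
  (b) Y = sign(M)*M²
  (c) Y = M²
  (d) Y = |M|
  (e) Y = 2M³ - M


Checking option (d) Y = |M|:
  M = -0.765 -> Y = 0.765 ✓
  M = 5.907 -> Y = 5.907 ✓
  M = -1.236 -> Y = 1.236 ✓
All samples match this transformation.

(d) |M|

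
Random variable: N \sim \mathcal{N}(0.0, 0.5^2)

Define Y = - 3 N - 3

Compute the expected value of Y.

For Y = -3N - 3:
E[Y] = -3 * E[N] - 3
E[N] = 0.0 = 0
E[Y] = -3 * 0 - 3 = -3

-3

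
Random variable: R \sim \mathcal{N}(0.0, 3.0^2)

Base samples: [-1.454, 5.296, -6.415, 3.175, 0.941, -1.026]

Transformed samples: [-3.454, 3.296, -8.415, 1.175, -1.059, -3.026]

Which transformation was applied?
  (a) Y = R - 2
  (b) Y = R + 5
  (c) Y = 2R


Checking option (a) Y = R - 2:
  R = -1.454 -> Y = -3.454 ✓
  R = 5.296 -> Y = 3.296 ✓
  R = -6.415 -> Y = -8.415 ✓
All samples match this transformation.

(a) R - 2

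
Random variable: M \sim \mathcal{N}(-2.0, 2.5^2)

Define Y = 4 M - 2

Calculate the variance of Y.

For Y = aM + b: Var(Y) = a² * Var(M)
Var(M) = 2.5^2 = 6.25
Var(Y) = 4² * 6.25 = 16 * 6.25 = 100

100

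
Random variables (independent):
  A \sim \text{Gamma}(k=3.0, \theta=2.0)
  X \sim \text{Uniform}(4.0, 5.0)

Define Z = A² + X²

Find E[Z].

E[Z] = E[A²] + E[X²]
E[A²] = Var(A) + E[A]² = 12 + 36 = 48
E[X²] = Var(X) + E[X]² = 0.083333333 + 20.25 = 20.333333
E[Z] = 48 + 20.333333 = 68.333333

68.333333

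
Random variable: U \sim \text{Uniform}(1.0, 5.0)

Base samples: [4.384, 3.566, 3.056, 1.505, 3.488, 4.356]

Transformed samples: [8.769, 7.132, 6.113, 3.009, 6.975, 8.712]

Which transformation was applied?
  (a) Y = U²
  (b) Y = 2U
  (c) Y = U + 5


Checking option (b) Y = 2U:
  U = 4.384 -> Y = 8.769 ✓
  U = 3.566 -> Y = 7.132 ✓
  U = 3.056 -> Y = 6.113 ✓
All samples match this transformation.

(b) 2U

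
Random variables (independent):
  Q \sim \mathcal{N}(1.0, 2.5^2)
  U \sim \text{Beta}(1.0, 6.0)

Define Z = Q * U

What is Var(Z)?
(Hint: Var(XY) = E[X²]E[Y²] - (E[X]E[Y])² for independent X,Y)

Var(XY) = E[X²]E[Y²] - (E[X]E[Y])²
E[Q] = 1, Var(Q) = 6.25
E[U] = 0.14285714, Var(U) = 0.015306122
E[Q²] = 6.25 + 1² = 7.25
E[U²] = 0.015306122 + 0.14285714² = 0.035714286
Var(Z) = 7.25*0.035714286 - (1*0.14285714)²
= 0.25892857 - 0.020408163 = 0.23852041

0.23852041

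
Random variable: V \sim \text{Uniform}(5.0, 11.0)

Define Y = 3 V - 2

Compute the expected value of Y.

For Y = 3V - 2:
E[Y] = 3 * E[V] - 2
E[V] = (5 + 11)/2 = 8
E[Y] = 3 * 8 - 2 = 22

22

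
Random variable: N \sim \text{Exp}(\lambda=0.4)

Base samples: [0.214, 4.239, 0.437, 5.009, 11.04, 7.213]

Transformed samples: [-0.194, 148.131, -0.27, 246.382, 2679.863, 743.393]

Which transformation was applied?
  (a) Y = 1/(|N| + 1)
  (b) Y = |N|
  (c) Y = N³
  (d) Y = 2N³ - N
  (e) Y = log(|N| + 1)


Checking option (d) Y = 2N³ - N:
  N = 0.214 -> Y = -0.194 ✓
  N = 4.239 -> Y = 148.131 ✓
  N = 0.437 -> Y = -0.27 ✓
All samples match this transformation.

(d) 2N³ - N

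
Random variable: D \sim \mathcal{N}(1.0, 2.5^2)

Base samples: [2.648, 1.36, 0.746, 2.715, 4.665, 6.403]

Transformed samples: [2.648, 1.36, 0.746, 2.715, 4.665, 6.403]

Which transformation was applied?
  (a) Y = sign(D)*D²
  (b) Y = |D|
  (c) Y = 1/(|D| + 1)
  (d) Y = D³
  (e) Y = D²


Checking option (b) Y = |D|:
  D = 2.648 -> Y = 2.648 ✓
  D = 1.36 -> Y = 1.36 ✓
  D = 0.746 -> Y = 0.746 ✓
All samples match this transformation.

(b) |D|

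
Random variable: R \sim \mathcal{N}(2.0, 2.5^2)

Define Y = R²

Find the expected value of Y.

Using E[X²] = Var(X) + (E[X])²:
E[R] = 2
Var(R) = 2.5^2 = 6.25
E[R²] = 6.25 + 2² = 6.25 + 4 = 10.25

10.25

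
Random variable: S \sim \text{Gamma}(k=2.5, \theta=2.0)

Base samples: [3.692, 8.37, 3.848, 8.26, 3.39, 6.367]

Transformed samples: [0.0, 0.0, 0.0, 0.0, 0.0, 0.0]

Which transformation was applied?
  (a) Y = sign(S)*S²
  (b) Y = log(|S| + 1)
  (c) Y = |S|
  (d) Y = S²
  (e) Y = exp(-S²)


Checking option (e) Y = exp(-S²):
  S = 3.692 -> Y = 0.0 ✓
  S = 8.37 -> Y = 0.0 ✓
  S = 3.848 -> Y = 0.0 ✓
All samples match this transformation.

(e) exp(-S²)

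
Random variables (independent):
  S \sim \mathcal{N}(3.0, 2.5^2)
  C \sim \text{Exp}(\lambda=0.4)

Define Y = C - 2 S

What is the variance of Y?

For independent RVs: Var(aX + bY) = a²Var(X) + b²Var(Y)
Var(S) = 6.25
Var(C) = 6.25
Var(Y) = (-2)²*6.25 + 1²*6.25
= 4*6.25 + 1*6.25 = 31.25

31.25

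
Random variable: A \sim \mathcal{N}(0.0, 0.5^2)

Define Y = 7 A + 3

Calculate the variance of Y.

For Y = aA + b: Var(Y) = a² * Var(A)
Var(A) = 0.5^2 = 0.25
Var(Y) = 7² * 0.25 = 49 * 0.25 = 12.25

12.25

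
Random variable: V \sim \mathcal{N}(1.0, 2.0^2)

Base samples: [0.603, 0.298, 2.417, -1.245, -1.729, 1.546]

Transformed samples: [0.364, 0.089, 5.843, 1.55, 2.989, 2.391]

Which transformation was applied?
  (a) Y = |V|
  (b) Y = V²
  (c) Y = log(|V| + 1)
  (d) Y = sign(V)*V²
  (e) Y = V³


Checking option (b) Y = V²:
  V = 0.603 -> Y = 0.364 ✓
  V = 0.298 -> Y = 0.089 ✓
  V = 2.417 -> Y = 5.843 ✓
All samples match this transformation.

(b) V²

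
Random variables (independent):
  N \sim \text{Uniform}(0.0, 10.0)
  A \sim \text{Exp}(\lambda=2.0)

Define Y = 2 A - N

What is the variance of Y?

For independent RVs: Var(aX + bY) = a²Var(X) + b²Var(Y)
Var(N) = 8.3333333
Var(A) = 0.25
Var(Y) = (-1)²*8.3333333 + 2²*0.25
= 1*8.3333333 + 4*0.25 = 9.3333333

9.3333333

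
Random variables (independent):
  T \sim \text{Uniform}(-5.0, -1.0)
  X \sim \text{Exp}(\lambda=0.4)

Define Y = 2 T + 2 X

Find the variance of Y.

For independent RVs: Var(aX + bY) = a²Var(X) + b²Var(Y)
Var(T) = 1.3333333
Var(X) = 6.25
Var(Y) = 2²*1.3333333 + 2²*6.25
= 4*1.3333333 + 4*6.25 = 30.333333

30.333333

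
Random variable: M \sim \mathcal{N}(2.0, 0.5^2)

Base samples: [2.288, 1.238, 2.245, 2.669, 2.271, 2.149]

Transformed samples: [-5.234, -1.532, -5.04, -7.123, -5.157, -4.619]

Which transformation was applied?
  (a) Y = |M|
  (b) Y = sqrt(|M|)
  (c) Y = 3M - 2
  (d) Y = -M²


Checking option (d) Y = -M²:
  M = 2.288 -> Y = -5.234 ✓
  M = 1.238 -> Y = -1.532 ✓
  M = 2.245 -> Y = -5.04 ✓
All samples match this transformation.

(d) -M²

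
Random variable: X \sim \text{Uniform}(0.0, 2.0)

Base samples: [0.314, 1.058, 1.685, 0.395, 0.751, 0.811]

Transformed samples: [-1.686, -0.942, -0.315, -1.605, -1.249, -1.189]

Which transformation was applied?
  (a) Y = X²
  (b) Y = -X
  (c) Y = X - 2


Checking option (c) Y = X - 2:
  X = 0.314 -> Y = -1.686 ✓
  X = 1.058 -> Y = -0.942 ✓
  X = 1.685 -> Y = -0.315 ✓
All samples match this transformation.

(c) X - 2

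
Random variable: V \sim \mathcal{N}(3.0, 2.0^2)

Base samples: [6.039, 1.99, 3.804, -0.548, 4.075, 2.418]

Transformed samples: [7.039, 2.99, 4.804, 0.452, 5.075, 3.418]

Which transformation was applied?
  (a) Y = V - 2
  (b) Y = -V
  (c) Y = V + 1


Checking option (c) Y = V + 1:
  V = 6.039 -> Y = 7.039 ✓
  V = 1.99 -> Y = 2.99 ✓
  V = 3.804 -> Y = 4.804 ✓
All samples match this transformation.

(c) V + 1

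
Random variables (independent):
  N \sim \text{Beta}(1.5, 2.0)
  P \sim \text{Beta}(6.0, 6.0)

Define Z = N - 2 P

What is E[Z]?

E[Z] = 1*E[N] - 2*E[P]
E[N] = 0.42857143
E[P] = 0.5
E[Z] = 1*0.42857143 - 2*0.5 = -0.57142857

-0.57142857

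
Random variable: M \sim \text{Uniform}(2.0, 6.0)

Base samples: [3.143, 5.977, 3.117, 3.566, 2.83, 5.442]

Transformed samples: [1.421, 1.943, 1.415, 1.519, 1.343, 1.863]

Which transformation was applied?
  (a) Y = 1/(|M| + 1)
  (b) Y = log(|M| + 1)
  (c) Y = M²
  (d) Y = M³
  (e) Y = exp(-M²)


Checking option (b) Y = log(|M| + 1):
  M = 3.143 -> Y = 1.421 ✓
  M = 5.977 -> Y = 1.943 ✓
  M = 3.117 -> Y = 1.415 ✓
All samples match this transformation.

(b) log(|M| + 1)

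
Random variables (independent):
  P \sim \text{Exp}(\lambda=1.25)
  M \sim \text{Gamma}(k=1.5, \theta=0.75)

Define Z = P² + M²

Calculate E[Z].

E[Z] = E[P²] + E[M²]
E[P²] = Var(P) + E[P]² = 0.64 + 0.64 = 1.28
E[M²] = Var(M) + E[M]² = 0.84375 + 1.265625 = 2.109375
E[Z] = 1.28 + 2.109375 = 3.389375

3.389375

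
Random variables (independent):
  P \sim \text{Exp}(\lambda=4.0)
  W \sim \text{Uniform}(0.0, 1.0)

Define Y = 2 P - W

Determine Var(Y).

For independent RVs: Var(aX + bY) = a²Var(X) + b²Var(Y)
Var(P) = 0.0625
Var(W) = 0.083333333
Var(Y) = 2²*0.0625 + (-1)²*0.083333333
= 4*0.0625 + 1*0.083333333 = 0.33333333

0.33333333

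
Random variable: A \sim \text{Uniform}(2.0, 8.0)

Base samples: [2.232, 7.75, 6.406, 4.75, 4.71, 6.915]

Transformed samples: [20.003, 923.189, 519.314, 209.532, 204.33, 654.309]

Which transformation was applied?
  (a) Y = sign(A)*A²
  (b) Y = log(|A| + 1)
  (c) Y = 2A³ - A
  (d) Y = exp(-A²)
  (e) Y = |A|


Checking option (c) Y = 2A³ - A:
  A = 2.232 -> Y = 20.003 ✓
  A = 7.75 -> Y = 923.189 ✓
  A = 6.406 -> Y = 519.314 ✓
All samples match this transformation.

(c) 2A³ - A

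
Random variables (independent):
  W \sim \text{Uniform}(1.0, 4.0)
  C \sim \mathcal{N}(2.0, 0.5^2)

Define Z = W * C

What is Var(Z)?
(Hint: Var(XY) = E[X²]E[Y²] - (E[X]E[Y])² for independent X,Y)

Var(XY) = E[X²]E[Y²] - (E[X]E[Y])²
E[W] = 2.5, Var(W) = 0.75
E[C] = 2, Var(C) = 0.25
E[W²] = 0.75 + 2.5² = 7
E[C²] = 0.25 + 2² = 4.25
Var(Z) = 7*4.25 - (2.5*2)²
= 29.75 - 25 = 4.75

4.75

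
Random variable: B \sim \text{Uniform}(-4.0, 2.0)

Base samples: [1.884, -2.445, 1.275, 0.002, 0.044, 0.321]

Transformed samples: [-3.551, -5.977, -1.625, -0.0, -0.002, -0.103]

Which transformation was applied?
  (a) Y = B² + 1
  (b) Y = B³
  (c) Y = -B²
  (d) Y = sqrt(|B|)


Checking option (c) Y = -B²:
  B = 1.884 -> Y = -3.551 ✓
  B = -2.445 -> Y = -5.977 ✓
  B = 1.275 -> Y = -1.625 ✓
All samples match this transformation.

(c) -B²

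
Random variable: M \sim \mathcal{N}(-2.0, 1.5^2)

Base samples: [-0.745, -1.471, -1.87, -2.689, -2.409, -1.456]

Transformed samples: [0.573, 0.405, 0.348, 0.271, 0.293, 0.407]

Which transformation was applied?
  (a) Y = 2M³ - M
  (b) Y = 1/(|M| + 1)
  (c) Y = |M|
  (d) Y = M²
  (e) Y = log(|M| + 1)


Checking option (b) Y = 1/(|M| + 1):
  M = -0.745 -> Y = 0.573 ✓
  M = -1.471 -> Y = 0.405 ✓
  M = -1.87 -> Y = 0.348 ✓
All samples match this transformation.

(b) 1/(|M| + 1)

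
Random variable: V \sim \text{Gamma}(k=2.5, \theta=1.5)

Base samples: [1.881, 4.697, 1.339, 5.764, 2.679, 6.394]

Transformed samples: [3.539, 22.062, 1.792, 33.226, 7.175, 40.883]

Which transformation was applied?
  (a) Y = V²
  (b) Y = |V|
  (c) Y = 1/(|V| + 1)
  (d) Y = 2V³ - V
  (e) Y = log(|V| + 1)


Checking option (a) Y = V²:
  V = 1.881 -> Y = 3.539 ✓
  V = 4.697 -> Y = 22.062 ✓
  V = 1.339 -> Y = 1.792 ✓
All samples match this transformation.

(a) V²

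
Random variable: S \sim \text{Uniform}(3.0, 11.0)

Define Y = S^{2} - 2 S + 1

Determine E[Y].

E[Y] = 1*E[S²] - 2*E[S] + 1
E[S] = 7
E[S²] = Var(S) + (E[S])² = 5.3333333 + 49 = 54.333333
E[Y] = 1*54.333333 - 2*7 + 1 = 41.333333

41.333333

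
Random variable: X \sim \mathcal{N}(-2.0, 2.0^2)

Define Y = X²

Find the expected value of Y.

Using E[X²] = Var(X) + (E[X])²:
E[X] = -2
Var(X) = 2.0^2 = 4
E[X²] = 4 + (-2)² = 4 + 4 = 8

8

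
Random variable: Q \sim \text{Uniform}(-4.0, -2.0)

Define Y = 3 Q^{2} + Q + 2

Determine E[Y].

E[Y] = 3*E[Q²] + 1*E[Q] + 2
E[Q] = -3
E[Q²] = Var(Q) + (E[Q])² = 0.33333333 + 9 = 9.3333333
E[Y] = 3*9.3333333 + 1*(-3) + 2 = 27

27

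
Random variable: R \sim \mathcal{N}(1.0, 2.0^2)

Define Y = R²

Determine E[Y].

E[R²] = Var(R) + (E[R])² = 4 + 1 = 5

5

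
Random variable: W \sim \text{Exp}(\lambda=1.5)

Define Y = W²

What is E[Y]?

Using E[X²] = Var(X) + (E[X])²:
E[W] = 0.66666667
Var(W) = 1/1.5^2 = 0.44444444
E[W²] = 0.44444444 + 0.66666667² = 0.44444444 + 0.44444444 = 0.88888889

0.88888889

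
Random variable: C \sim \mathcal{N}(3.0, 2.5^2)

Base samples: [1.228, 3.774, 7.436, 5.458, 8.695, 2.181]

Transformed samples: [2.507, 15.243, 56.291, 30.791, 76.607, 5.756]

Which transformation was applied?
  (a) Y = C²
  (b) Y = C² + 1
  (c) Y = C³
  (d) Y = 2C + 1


Checking option (b) Y = C² + 1:
  C = 1.228 -> Y = 2.507 ✓
  C = 3.774 -> Y = 15.243 ✓
  C = 7.436 -> Y = 56.291 ✓
All samples match this transformation.

(b) C² + 1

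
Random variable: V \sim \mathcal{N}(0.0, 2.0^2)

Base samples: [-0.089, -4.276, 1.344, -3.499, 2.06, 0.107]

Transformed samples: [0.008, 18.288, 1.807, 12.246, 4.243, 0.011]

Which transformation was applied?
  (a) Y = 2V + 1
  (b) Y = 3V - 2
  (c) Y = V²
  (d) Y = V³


Checking option (c) Y = V²:
  V = -0.089 -> Y = 0.008 ✓
  V = -4.276 -> Y = 18.288 ✓
  V = 1.344 -> Y = 1.807 ✓
All samples match this transformation.

(c) V²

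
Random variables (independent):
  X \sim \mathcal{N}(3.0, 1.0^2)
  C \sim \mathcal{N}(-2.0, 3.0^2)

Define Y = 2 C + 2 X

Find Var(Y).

For independent RVs: Var(aX + bY) = a²Var(X) + b²Var(Y)
Var(X) = 1
Var(C) = 9
Var(Y) = 2²*1 + 2²*9
= 4*1 + 4*9 = 40

40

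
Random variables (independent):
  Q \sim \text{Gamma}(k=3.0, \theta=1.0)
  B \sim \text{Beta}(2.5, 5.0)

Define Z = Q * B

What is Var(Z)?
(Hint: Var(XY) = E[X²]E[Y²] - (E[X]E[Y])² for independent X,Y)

Var(XY) = E[X²]E[Y²] - (E[X]E[Y])²
E[Q] = 3, Var(Q) = 3
E[B] = 0.33333333, Var(B) = 0.026143791
E[Q²] = 3 + 3² = 12
E[B²] = 0.026143791 + 0.33333333² = 0.1372549
Var(Z) = 12*0.1372549 - (3*0.33333333)²
= 1.6470588 - 1 = 0.64705882

0.64705882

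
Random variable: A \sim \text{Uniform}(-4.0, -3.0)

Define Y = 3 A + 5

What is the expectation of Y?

For Y = 3A + 5:
E[Y] = 3 * E[A] + 5
E[A] = (-4 - 3)/2 = -3.5
E[Y] = 3 * (-3.5) + 5 = -5.5

-5.5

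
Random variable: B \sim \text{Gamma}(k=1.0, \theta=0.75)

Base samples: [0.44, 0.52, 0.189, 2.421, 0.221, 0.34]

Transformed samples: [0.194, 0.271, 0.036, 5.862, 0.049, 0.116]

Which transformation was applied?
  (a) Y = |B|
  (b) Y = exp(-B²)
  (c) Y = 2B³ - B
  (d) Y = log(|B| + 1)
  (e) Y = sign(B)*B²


Checking option (e) Y = sign(B)*B²:
  B = 0.44 -> Y = 0.194 ✓
  B = 0.52 -> Y = 0.271 ✓
  B = 0.189 -> Y = 0.036 ✓
All samples match this transformation.

(e) sign(B)*B²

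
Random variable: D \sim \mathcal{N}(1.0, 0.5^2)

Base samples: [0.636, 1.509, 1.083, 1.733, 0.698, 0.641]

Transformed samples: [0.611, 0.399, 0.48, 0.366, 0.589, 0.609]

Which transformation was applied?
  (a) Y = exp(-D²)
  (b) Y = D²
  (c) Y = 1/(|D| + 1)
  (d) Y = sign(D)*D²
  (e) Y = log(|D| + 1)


Checking option (c) Y = 1/(|D| + 1):
  D = 0.636 -> Y = 0.611 ✓
  D = 1.509 -> Y = 0.399 ✓
  D = 1.083 -> Y = 0.48 ✓
All samples match this transformation.

(c) 1/(|D| + 1)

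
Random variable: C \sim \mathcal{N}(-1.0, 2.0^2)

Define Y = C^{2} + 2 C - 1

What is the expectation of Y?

E[Y] = 1*E[C²] + 2*E[C] - 1
E[C] = -1
E[C²] = Var(C) + (E[C])² = 4 + 1 = 5
E[Y] = 1*5 + 2*(-1) - 1 = 2

2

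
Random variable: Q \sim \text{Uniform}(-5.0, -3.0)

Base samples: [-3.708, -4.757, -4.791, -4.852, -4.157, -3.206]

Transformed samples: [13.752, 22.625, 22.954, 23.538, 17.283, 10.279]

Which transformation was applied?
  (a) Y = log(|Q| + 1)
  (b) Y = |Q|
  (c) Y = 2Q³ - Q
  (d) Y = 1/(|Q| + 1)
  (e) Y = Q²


Checking option (e) Y = Q²:
  Q = -3.708 -> Y = 13.752 ✓
  Q = -4.757 -> Y = 22.625 ✓
  Q = -4.791 -> Y = 22.954 ✓
All samples match this transformation.

(e) Q²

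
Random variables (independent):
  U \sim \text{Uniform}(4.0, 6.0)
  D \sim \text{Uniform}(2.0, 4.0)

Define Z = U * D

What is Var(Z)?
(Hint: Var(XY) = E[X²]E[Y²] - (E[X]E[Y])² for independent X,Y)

Var(XY) = E[X²]E[Y²] - (E[X]E[Y])²
E[U] = 5, Var(U) = 0.33333333
E[D] = 3, Var(D) = 0.33333333
E[U²] = 0.33333333 + 5² = 25.333333
E[D²] = 0.33333333 + 3² = 9.3333333
Var(Z) = 25.333333*9.3333333 - (5*3)²
= 236.44444 - 225 = 11.444444

11.444444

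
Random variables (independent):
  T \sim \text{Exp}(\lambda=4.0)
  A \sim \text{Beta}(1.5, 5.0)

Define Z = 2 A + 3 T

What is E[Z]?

E[Z] = 3*E[T] + 2*E[A]
E[T] = 0.25
E[A] = 0.23076923
E[Z] = 3*0.25 + 2*0.23076923 = 1.2115385

1.2115385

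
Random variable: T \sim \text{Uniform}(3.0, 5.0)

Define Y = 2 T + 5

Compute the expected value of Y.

For Y = 2T + 5:
E[Y] = 2 * E[T] + 5
E[T] = (3 + 5)/2 = 4
E[Y] = 2 * 4 + 5 = 13

13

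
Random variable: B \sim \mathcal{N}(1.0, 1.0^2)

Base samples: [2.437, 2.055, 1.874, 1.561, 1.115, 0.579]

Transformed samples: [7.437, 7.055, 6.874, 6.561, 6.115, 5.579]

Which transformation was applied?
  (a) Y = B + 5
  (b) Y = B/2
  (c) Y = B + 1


Checking option (a) Y = B + 5:
  B = 2.437 -> Y = 7.437 ✓
  B = 2.055 -> Y = 7.055 ✓
  B = 1.874 -> Y = 6.874 ✓
All samples match this transformation.

(a) B + 5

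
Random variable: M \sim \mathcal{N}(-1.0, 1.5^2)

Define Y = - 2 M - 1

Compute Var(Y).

For Y = aM + b: Var(Y) = a² * Var(M)
Var(M) = 1.5^2 = 2.25
Var(Y) = (-2)² * 2.25 = 4 * 2.25 = 9

9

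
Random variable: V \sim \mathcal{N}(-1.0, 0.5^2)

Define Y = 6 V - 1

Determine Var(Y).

For Y = aV + b: Var(Y) = a² * Var(V)
Var(V) = 0.5^2 = 0.25
Var(Y) = 6² * 0.25 = 36 * 0.25 = 9

9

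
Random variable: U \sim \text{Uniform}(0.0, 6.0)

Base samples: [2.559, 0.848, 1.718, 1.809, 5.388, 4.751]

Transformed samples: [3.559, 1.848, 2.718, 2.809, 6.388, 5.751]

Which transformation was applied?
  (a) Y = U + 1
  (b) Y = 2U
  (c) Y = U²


Checking option (a) Y = U + 1:
  U = 2.559 -> Y = 3.559 ✓
  U = 0.848 -> Y = 1.848 ✓
  U = 1.718 -> Y = 2.718 ✓
All samples match this transformation.

(a) U + 1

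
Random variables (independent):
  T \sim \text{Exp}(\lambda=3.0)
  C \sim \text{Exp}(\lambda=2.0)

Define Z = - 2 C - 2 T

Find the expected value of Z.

E[Z] = -2*E[T] - 2*E[C]
E[T] = 0.33333333
E[C] = 0.5
E[Z] = -2*0.33333333 - 2*0.5 = -1.6666667

-1.6666667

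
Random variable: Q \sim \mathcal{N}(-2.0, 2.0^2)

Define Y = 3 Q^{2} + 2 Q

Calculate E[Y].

E[Y] = 3*E[Q²] + 2*E[Q]
E[Q] = -2
E[Q²] = Var(Q) + (E[Q])² = 4 + 4 = 8
E[Y] = 3*8 + 2*(-2) = 20

20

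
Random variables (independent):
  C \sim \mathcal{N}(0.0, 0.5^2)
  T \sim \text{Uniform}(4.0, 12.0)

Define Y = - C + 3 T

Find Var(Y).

For independent RVs: Var(aX + bY) = a²Var(X) + b²Var(Y)
Var(C) = 0.25
Var(T) = 5.3333333
Var(Y) = (-1)²*0.25 + 3²*5.3333333
= 1*0.25 + 9*5.3333333 = 48.25

48.25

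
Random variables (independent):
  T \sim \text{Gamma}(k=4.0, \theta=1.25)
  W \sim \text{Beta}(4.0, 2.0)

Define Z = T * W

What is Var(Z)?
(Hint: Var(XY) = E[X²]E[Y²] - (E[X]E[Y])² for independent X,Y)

Var(XY) = E[X²]E[Y²] - (E[X]E[Y])²
E[T] = 5, Var(T) = 6.25
E[W] = 0.66666667, Var(W) = 0.031746032
E[T²] = 6.25 + 5² = 31.25
E[W²] = 0.031746032 + 0.66666667² = 0.47619048
Var(Z) = 31.25*0.47619048 - (5*0.66666667)²
= 14.880952 - 11.111111 = 3.7698413

3.7698413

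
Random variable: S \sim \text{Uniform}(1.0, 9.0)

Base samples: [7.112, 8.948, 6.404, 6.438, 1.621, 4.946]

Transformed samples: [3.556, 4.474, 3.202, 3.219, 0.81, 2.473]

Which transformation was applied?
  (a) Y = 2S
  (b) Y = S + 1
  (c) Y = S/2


Checking option (c) Y = S/2:
  S = 7.112 -> Y = 3.556 ✓
  S = 8.948 -> Y = 4.474 ✓
  S = 6.404 -> Y = 3.202 ✓
All samples match this transformation.

(c) S/2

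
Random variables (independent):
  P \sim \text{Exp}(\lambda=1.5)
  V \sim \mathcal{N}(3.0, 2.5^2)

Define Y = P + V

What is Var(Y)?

For independent RVs: Var(aX + bY) = a²Var(X) + b²Var(Y)
Var(P) = 0.44444444
Var(V) = 6.25
Var(Y) = 1²*0.44444444 + 1²*6.25
= 1*0.44444444 + 1*6.25 = 6.6944444

6.6944444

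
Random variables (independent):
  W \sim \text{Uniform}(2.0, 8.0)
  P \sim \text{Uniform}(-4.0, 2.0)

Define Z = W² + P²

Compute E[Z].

E[Z] = E[W²] + E[P²]
E[W²] = Var(W) + E[W]² = 3 + 25 = 28
E[P²] = Var(P) + E[P]² = 3 + 1 = 4
E[Z] = 28 + 4 = 32

32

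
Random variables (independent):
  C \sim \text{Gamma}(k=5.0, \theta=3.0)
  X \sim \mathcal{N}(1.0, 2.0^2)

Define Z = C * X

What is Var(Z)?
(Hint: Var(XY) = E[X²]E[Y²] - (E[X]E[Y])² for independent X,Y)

Var(XY) = E[X²]E[Y²] - (E[X]E[Y])²
E[C] = 15, Var(C) = 45
E[X] = 1, Var(X) = 4
E[C²] = 45 + 15² = 270
E[X²] = 4 + 1² = 5
Var(Z) = 270*5 - (15*1)²
= 1350 - 225 = 1125

1125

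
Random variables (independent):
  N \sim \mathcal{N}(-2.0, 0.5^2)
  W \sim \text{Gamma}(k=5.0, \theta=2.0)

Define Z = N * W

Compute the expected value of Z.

For independent RVs: E[XY] = E[X]*E[Y]
E[N] = -2
E[W] = 10
E[Z] = -2 * 10 = -20

-20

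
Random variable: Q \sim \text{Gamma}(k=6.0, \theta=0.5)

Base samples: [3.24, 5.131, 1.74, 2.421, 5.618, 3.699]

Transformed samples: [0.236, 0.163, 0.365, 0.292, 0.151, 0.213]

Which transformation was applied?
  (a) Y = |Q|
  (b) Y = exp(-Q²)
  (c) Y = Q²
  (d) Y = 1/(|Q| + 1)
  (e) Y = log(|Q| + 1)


Checking option (d) Y = 1/(|Q| + 1):
  Q = 3.24 -> Y = 0.236 ✓
  Q = 5.131 -> Y = 0.163 ✓
  Q = 1.74 -> Y = 0.365 ✓
All samples match this transformation.

(d) 1/(|Q| + 1)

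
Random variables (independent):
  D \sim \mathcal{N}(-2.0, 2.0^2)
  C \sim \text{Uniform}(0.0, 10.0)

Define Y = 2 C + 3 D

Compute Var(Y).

For independent RVs: Var(aX + bY) = a²Var(X) + b²Var(Y)
Var(D) = 4
Var(C) = 8.3333333
Var(Y) = 3²*4 + 2²*8.3333333
= 9*4 + 4*8.3333333 = 69.333333

69.333333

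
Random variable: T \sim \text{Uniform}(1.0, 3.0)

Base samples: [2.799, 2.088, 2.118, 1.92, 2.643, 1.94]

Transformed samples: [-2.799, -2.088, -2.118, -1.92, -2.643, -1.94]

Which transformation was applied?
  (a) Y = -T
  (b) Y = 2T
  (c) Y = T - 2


Checking option (a) Y = -T:
  T = 2.799 -> Y = -2.799 ✓
  T = 2.088 -> Y = -2.088 ✓
  T = 2.118 -> Y = -2.118 ✓
All samples match this transformation.

(a) -T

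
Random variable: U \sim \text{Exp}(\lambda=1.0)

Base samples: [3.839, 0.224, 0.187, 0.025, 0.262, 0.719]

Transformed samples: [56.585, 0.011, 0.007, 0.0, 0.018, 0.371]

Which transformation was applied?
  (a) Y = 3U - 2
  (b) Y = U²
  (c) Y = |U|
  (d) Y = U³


Checking option (d) Y = U³:
  U = 3.839 -> Y = 56.585 ✓
  U = 0.224 -> Y = 0.011 ✓
  U = 0.187 -> Y = 0.007 ✓
All samples match this transformation.

(d) U³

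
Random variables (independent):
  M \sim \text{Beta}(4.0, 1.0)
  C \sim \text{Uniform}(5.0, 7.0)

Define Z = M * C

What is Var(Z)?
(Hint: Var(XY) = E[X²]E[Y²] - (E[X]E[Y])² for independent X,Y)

Var(XY) = E[X²]E[Y²] - (E[X]E[Y])²
E[M] = 0.8, Var(M) = 0.026666667
E[C] = 6, Var(C) = 0.33333333
E[M²] = 0.026666667 + 0.8² = 0.66666667
E[C²] = 0.33333333 + 6² = 36.333333
Var(Z) = 0.66666667*36.333333 - (0.8*6)²
= 24.222222 - 23.04 = 1.1822222

1.1822222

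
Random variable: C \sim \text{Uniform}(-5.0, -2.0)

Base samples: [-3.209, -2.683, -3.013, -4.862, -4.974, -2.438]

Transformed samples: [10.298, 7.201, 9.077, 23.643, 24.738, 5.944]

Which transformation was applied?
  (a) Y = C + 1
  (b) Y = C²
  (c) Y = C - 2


Checking option (b) Y = C²:
  C = -3.209 -> Y = 10.298 ✓
  C = -2.683 -> Y = 7.201 ✓
  C = -3.013 -> Y = 9.077 ✓
All samples match this transformation.

(b) C²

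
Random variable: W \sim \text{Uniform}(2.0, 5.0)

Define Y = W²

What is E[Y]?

Using E[X²] = Var(X) + (E[X])²:
E[W] = 3.5
Var(W) = (5 - 2)^2/12 = 0.75
E[W²] = 0.75 + 3.5² = 0.75 + 12.25 = 13

13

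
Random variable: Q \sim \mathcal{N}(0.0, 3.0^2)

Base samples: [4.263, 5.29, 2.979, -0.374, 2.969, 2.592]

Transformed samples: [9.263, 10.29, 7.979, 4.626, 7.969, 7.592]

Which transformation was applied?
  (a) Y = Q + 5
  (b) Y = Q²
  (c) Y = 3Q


Checking option (a) Y = Q + 5:
  Q = 4.263 -> Y = 9.263 ✓
  Q = 5.29 -> Y = 10.29 ✓
  Q = 2.979 -> Y = 7.979 ✓
All samples match this transformation.

(a) Q + 5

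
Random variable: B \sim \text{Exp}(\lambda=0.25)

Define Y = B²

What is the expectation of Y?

E[B²] = Var(B) + (E[B])² = 16 + 16 = 32

32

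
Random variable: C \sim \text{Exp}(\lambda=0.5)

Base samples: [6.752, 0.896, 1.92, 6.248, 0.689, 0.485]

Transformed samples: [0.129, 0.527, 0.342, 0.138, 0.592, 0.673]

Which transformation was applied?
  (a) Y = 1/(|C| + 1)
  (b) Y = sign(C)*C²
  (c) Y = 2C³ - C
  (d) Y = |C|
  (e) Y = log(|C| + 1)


Checking option (a) Y = 1/(|C| + 1):
  C = 6.752 -> Y = 0.129 ✓
  C = 0.896 -> Y = 0.527 ✓
  C = 1.92 -> Y = 0.342 ✓
All samples match this transformation.

(a) 1/(|C| + 1)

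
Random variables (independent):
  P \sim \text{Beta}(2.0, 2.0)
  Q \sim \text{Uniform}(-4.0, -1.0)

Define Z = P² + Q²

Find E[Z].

E[Z] = E[P²] + E[Q²]
E[P²] = Var(P) + E[P]² = 0.05 + 0.25 = 0.3
E[Q²] = Var(Q) + E[Q]² = 0.75 + 6.25 = 7
E[Z] = 0.3 + 7 = 7.3

7.3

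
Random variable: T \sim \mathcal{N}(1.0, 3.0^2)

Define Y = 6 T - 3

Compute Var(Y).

For Y = aT + b: Var(Y) = a² * Var(T)
Var(T) = 3.0^2 = 9
Var(Y) = 6² * 9 = 36 * 9 = 324

324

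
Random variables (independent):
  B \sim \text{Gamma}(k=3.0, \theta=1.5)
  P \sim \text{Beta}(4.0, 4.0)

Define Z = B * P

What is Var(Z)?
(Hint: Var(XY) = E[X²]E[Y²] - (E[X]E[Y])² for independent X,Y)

Var(XY) = E[X²]E[Y²] - (E[X]E[Y])²
E[B] = 4.5, Var(B) = 6.75
E[P] = 0.5, Var(P) = 0.027777778
E[B²] = 6.75 + 4.5² = 27
E[P²] = 0.027777778 + 0.5² = 0.27777778
Var(Z) = 27*0.27777778 - (4.5*0.5)²
= 7.5 - 5.0625 = 2.4375

2.4375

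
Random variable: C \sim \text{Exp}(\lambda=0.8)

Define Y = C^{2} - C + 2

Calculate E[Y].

E[Y] = 1*E[C²] - 1*E[C] + 2
E[C] = 1.25
E[C²] = Var(C) + (E[C])² = 1.5625 + 1.5625 = 3.125
E[Y] = 1*3.125 - 1*1.25 + 2 = 3.875

3.875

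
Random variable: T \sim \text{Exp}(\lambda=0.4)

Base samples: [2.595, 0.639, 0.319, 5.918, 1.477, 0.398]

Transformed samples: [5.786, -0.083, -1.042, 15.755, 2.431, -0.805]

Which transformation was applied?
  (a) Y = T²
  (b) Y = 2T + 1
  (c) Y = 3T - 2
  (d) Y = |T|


Checking option (c) Y = 3T - 2:
  T = 2.595 -> Y = 5.786 ✓
  T = 0.639 -> Y = -0.083 ✓
  T = 0.319 -> Y = -1.042 ✓
All samples match this transformation.

(c) 3T - 2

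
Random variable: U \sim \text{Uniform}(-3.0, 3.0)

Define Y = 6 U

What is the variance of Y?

For Y = aU + b: Var(Y) = a² * Var(U)
Var(U) = (3 + 3)^2/12 = 3
Var(Y) = 6² * 3 = 36 * 3 = 108

108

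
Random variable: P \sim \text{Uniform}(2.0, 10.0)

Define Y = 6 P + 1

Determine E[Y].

For Y = 6P + 1:
E[Y] = 6 * E[P] + 1
E[P] = (2 + 10)/2 = 6
E[Y] = 6 * 6 + 1 = 37

37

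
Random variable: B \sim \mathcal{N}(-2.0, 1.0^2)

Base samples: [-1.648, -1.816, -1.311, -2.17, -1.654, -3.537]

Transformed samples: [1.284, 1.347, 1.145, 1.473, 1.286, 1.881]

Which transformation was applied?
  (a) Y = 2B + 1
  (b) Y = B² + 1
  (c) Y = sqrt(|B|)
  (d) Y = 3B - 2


Checking option (c) Y = sqrt(|B|):
  B = -1.648 -> Y = 1.284 ✓
  B = -1.816 -> Y = 1.347 ✓
  B = -1.311 -> Y = 1.145 ✓
All samples match this transformation.

(c) sqrt(|B|)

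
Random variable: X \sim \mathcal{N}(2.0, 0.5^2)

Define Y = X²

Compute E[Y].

E[X²] = Var(X) + (E[X])² = 0.25 + 4 = 4.25

4.25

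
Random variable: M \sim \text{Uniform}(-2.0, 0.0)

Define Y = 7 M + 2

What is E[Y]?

For Y = 7M + 2:
E[Y] = 7 * E[M] + 2
E[M] = (-2 + 0)/2 = -1
E[Y] = 7 * (-1) + 2 = -5

-5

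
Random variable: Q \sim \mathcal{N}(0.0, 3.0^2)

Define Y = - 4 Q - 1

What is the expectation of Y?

For Y = -4Q - 1:
E[Y] = -4 * E[Q] - 1
E[Q] = 0.0 = 0
E[Y] = -4 * 0 - 1 = -1

-1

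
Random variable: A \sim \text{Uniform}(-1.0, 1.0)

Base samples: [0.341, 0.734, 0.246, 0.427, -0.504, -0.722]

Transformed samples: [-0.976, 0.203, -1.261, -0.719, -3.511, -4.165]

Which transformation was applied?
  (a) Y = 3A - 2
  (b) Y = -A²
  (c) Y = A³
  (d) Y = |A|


Checking option (a) Y = 3A - 2:
  A = 0.341 -> Y = -0.976 ✓
  A = 0.734 -> Y = 0.203 ✓
  A = 0.246 -> Y = -1.261 ✓
All samples match this transformation.

(a) 3A - 2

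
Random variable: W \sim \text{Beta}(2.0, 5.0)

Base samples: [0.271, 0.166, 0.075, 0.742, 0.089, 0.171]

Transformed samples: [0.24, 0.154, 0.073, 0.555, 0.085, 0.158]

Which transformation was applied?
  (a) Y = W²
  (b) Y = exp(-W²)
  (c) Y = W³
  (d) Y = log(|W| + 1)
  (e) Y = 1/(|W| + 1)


Checking option (d) Y = log(|W| + 1):
  W = 0.271 -> Y = 0.24 ✓
  W = 0.166 -> Y = 0.154 ✓
  W = 0.075 -> Y = 0.073 ✓
All samples match this transformation.

(d) log(|W| + 1)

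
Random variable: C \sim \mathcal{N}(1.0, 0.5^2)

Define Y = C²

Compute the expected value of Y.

E[C²] = Var(C) + (E[C])² = 0.25 + 1 = 1.25

1.25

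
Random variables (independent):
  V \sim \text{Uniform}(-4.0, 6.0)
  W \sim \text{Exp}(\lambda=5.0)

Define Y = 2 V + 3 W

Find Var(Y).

For independent RVs: Var(aX + bY) = a²Var(X) + b²Var(Y)
Var(V) = 8.3333333
Var(W) = 0.04
Var(Y) = 2²*8.3333333 + 3²*0.04
= 4*8.3333333 + 9*0.04 = 33.693333

33.693333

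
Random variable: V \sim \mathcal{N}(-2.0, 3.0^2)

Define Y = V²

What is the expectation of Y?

E[V²] = Var(V) + (E[V])² = 9 + 4 = 13

13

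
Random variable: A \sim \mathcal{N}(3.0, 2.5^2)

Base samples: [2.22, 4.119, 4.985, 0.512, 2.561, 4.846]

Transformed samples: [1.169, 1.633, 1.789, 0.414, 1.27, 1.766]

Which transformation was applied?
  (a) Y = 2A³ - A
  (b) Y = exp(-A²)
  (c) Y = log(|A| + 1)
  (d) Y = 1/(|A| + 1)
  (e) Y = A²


Checking option (c) Y = log(|A| + 1):
  A = 2.22 -> Y = 1.169 ✓
  A = 4.119 -> Y = 1.633 ✓
  A = 4.985 -> Y = 1.789 ✓
All samples match this transformation.

(c) log(|A| + 1)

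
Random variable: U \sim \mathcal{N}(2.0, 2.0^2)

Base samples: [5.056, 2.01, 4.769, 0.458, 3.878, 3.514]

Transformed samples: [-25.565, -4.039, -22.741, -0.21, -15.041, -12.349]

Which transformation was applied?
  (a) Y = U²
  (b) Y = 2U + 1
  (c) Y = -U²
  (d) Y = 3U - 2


Checking option (c) Y = -U²:
  U = 5.056 -> Y = -25.565 ✓
  U = 2.01 -> Y = -4.039 ✓
  U = 4.769 -> Y = -22.741 ✓
All samples match this transformation.

(c) -U²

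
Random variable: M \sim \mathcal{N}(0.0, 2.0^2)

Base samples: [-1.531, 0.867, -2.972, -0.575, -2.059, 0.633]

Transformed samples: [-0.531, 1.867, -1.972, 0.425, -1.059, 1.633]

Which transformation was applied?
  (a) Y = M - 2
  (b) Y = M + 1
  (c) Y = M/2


Checking option (b) Y = M + 1:
  M = -1.531 -> Y = -0.531 ✓
  M = 0.867 -> Y = 1.867 ✓
  M = -2.972 -> Y = -1.972 ✓
All samples match this transformation.

(b) M + 1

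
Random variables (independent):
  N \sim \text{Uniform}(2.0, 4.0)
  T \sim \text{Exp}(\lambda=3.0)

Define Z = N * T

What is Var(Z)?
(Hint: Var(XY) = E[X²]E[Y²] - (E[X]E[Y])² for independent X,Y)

Var(XY) = E[X²]E[Y²] - (E[X]E[Y])²
E[N] = 3, Var(N) = 0.33333333
E[T] = 0.33333333, Var(T) = 0.11111111
E[N²] = 0.33333333 + 3² = 9.3333333
E[T²] = 0.11111111 + 0.33333333² = 0.22222222
Var(Z) = 9.3333333*0.22222222 - (3*0.33333333)²
= 2.0740741 - 1 = 1.0740741

1.0740741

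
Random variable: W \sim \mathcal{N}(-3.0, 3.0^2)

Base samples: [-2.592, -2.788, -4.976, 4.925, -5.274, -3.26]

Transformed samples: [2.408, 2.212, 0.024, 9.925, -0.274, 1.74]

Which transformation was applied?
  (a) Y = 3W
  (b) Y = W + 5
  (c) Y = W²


Checking option (b) Y = W + 5:
  W = -2.592 -> Y = 2.408 ✓
  W = -2.788 -> Y = 2.212 ✓
  W = -4.976 -> Y = 0.024 ✓
All samples match this transformation.

(b) W + 5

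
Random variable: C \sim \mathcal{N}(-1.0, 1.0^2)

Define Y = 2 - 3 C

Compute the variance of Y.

For Y = aC + b: Var(Y) = a² * Var(C)
Var(C) = 1.0^2 = 1
Var(Y) = (-3)² * 1 = 9 * 1 = 9

9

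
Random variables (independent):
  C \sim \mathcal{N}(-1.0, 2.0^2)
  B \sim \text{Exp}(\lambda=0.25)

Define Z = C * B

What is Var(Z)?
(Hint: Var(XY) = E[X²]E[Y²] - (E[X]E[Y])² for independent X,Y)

Var(XY) = E[X²]E[Y²] - (E[X]E[Y])²
E[C] = -1, Var(C) = 4
E[B] = 4, Var(B) = 16
E[C²] = 4 + (-1)² = 5
E[B²] = 16 + 4² = 32
Var(Z) = 5*32 - (-1*4)²
= 160 - 16 = 144

144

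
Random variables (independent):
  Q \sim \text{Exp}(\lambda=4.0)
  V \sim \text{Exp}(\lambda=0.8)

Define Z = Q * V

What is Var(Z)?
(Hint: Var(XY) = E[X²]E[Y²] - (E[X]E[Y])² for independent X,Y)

Var(XY) = E[X²]E[Y²] - (E[X]E[Y])²
E[Q] = 0.25, Var(Q) = 0.0625
E[V] = 1.25, Var(V) = 1.5625
E[Q²] = 0.0625 + 0.25² = 0.125
E[V²] = 1.5625 + 1.25² = 3.125
Var(Z) = 0.125*3.125 - (0.25*1.25)²
= 0.390625 - 0.09765625 = 0.29296875

0.29296875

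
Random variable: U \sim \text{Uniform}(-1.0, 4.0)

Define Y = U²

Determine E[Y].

Using E[X²] = Var(X) + (E[X])²:
E[U] = 1.5
Var(U) = (4 + 1)^2/12 = 2.0833333
E[U²] = 2.0833333 + 1.5² = 2.0833333 + 2.25 = 4.3333333

4.3333333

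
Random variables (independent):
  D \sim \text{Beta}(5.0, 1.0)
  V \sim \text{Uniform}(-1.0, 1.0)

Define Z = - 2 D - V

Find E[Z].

E[Z] = -2*E[D] - 1*E[V]
E[D] = 0.83333333
E[V] = 0
E[Z] = -2*0.83333333 - 1*0 = -1.6666667

-1.6666667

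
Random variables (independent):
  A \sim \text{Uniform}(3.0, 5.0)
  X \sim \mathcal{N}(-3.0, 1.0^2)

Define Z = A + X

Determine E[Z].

E[Z] = 1*E[A] + 1*E[X]
E[A] = 4
E[X] = -3
E[Z] = 1*4 + 1*(-3) = 1

1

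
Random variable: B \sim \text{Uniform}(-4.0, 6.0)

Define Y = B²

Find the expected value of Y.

E[B²] = Var(B) + (E[B])² = 8.3333333 + 1 = 9.3333333

9.3333333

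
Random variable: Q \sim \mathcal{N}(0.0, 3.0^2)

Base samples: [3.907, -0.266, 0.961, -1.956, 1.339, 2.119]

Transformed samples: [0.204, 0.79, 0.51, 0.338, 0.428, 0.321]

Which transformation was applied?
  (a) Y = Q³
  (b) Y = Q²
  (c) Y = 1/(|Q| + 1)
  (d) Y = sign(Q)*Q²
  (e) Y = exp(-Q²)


Checking option (c) Y = 1/(|Q| + 1):
  Q = 3.907 -> Y = 0.204 ✓
  Q = -0.266 -> Y = 0.79 ✓
  Q = 0.961 -> Y = 0.51 ✓
All samples match this transformation.

(c) 1/(|Q| + 1)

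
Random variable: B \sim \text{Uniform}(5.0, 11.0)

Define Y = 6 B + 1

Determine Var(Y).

For Y = aB + b: Var(Y) = a² * Var(B)
Var(B) = (11 - 5)^2/12 = 3
Var(Y) = 6² * 3 = 36 * 3 = 108

108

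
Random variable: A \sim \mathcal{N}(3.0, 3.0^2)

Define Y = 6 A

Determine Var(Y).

For Y = aA + b: Var(Y) = a² * Var(A)
Var(A) = 3.0^2 = 9
Var(Y) = 6² * 9 = 36 * 9 = 324

324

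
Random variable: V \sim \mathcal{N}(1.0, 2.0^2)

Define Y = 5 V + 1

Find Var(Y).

For Y = aV + b: Var(Y) = a² * Var(V)
Var(V) = 2.0^2 = 4
Var(Y) = 5² * 4 = 25 * 4 = 100

100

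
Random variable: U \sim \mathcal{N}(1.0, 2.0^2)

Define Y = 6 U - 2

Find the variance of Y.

For Y = aU + b: Var(Y) = a² * Var(U)
Var(U) = 2.0^2 = 4
Var(Y) = 6² * 4 = 36 * 4 = 144

144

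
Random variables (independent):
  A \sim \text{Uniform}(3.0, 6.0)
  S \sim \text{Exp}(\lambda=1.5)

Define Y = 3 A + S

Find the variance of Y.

For independent RVs: Var(aX + bY) = a²Var(X) + b²Var(Y)
Var(A) = 0.75
Var(S) = 0.44444444
Var(Y) = 3²*0.75 + 1²*0.44444444
= 9*0.75 + 1*0.44444444 = 7.1944444

7.1944444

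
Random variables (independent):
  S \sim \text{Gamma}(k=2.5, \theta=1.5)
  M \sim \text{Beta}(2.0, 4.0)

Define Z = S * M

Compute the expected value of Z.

For independent RVs: E[XY] = E[X]*E[Y]
E[S] = 3.75
E[M] = 0.33333333
E[Z] = 3.75 * 0.33333333 = 1.25

1.25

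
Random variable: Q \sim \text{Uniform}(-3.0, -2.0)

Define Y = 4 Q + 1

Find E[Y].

For Y = 4Q + 1:
E[Y] = 4 * E[Q] + 1
E[Q] = (-3 - 2)/2 = -2.5
E[Y] = 4 * (-2.5) + 1 = -9

-9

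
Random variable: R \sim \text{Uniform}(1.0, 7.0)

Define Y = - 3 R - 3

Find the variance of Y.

For Y = aR + b: Var(Y) = a² * Var(R)
Var(R) = (7 - 1)^2/12 = 3
Var(Y) = (-3)² * 3 = 9 * 3 = 27

27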